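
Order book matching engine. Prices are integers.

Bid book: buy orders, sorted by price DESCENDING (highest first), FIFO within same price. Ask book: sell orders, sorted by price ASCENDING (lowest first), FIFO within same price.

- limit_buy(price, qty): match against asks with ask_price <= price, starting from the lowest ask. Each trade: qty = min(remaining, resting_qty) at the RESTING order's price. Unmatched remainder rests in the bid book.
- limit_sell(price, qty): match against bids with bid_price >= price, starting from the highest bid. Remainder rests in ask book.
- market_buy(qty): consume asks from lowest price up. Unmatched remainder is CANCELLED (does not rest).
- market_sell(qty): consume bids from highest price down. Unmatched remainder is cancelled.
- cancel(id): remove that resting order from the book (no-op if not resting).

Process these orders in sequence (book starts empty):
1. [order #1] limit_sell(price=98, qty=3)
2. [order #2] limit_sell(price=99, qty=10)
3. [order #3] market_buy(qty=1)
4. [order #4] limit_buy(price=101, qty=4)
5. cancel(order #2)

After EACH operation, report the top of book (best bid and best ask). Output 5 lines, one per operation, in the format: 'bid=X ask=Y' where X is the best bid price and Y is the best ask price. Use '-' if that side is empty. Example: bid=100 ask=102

After op 1 [order #1] limit_sell(price=98, qty=3): fills=none; bids=[-] asks=[#1:3@98]
After op 2 [order #2] limit_sell(price=99, qty=10): fills=none; bids=[-] asks=[#1:3@98 #2:10@99]
After op 3 [order #3] market_buy(qty=1): fills=#3x#1:1@98; bids=[-] asks=[#1:2@98 #2:10@99]
After op 4 [order #4] limit_buy(price=101, qty=4): fills=#4x#1:2@98 #4x#2:2@99; bids=[-] asks=[#2:8@99]
After op 5 cancel(order #2): fills=none; bids=[-] asks=[-]

Answer: bid=- ask=98
bid=- ask=98
bid=- ask=98
bid=- ask=99
bid=- ask=-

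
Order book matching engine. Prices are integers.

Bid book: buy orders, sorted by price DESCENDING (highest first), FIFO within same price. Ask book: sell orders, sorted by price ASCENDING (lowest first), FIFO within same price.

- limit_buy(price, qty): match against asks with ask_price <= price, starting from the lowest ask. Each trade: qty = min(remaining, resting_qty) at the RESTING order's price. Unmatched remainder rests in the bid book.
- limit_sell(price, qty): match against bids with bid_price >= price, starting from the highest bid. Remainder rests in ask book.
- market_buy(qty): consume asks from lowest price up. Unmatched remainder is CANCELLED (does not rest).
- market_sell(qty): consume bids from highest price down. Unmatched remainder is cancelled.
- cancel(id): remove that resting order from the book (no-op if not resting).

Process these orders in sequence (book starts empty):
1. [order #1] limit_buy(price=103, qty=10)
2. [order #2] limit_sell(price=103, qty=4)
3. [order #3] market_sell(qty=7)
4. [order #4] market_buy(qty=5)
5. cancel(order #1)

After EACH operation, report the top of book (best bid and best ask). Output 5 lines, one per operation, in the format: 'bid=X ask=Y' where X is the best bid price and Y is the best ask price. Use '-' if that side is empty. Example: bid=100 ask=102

After op 1 [order #1] limit_buy(price=103, qty=10): fills=none; bids=[#1:10@103] asks=[-]
After op 2 [order #2] limit_sell(price=103, qty=4): fills=#1x#2:4@103; bids=[#1:6@103] asks=[-]
After op 3 [order #3] market_sell(qty=7): fills=#1x#3:6@103; bids=[-] asks=[-]
After op 4 [order #4] market_buy(qty=5): fills=none; bids=[-] asks=[-]
After op 5 cancel(order #1): fills=none; bids=[-] asks=[-]

Answer: bid=103 ask=-
bid=103 ask=-
bid=- ask=-
bid=- ask=-
bid=- ask=-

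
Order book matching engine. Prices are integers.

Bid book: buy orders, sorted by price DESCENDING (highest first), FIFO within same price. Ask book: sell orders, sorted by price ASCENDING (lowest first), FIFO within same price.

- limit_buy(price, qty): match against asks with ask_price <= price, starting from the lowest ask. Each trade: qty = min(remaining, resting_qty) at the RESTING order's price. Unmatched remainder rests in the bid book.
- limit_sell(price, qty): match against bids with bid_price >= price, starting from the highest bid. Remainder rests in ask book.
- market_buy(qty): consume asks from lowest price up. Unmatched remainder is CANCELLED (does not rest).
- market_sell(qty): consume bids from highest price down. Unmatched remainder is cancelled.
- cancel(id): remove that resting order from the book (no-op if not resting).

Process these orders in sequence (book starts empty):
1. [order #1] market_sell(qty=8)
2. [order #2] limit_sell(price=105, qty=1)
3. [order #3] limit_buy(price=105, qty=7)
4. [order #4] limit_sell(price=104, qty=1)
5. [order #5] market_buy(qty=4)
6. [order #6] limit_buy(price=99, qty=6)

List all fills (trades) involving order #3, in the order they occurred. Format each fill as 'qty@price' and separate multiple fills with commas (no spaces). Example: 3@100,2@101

Answer: 1@105,1@105

Derivation:
After op 1 [order #1] market_sell(qty=8): fills=none; bids=[-] asks=[-]
After op 2 [order #2] limit_sell(price=105, qty=1): fills=none; bids=[-] asks=[#2:1@105]
After op 3 [order #3] limit_buy(price=105, qty=7): fills=#3x#2:1@105; bids=[#3:6@105] asks=[-]
After op 4 [order #4] limit_sell(price=104, qty=1): fills=#3x#4:1@105; bids=[#3:5@105] asks=[-]
After op 5 [order #5] market_buy(qty=4): fills=none; bids=[#3:5@105] asks=[-]
After op 6 [order #6] limit_buy(price=99, qty=6): fills=none; bids=[#3:5@105 #6:6@99] asks=[-]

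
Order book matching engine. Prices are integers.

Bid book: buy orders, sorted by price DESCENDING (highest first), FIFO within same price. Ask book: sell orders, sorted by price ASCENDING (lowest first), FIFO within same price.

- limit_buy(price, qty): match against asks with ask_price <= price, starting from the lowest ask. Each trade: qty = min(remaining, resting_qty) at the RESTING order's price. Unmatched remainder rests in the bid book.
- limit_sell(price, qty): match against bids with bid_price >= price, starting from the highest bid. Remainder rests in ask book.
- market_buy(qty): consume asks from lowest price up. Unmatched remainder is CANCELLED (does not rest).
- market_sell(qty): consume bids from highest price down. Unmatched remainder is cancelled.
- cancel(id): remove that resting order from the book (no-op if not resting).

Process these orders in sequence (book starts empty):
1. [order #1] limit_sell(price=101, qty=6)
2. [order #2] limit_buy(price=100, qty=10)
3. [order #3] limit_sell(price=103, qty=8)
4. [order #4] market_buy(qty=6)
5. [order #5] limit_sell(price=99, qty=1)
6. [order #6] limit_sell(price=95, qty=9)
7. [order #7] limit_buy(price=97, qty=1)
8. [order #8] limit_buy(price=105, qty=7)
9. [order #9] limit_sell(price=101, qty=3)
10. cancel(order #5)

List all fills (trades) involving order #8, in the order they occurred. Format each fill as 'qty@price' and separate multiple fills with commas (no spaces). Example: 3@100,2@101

Answer: 7@103

Derivation:
After op 1 [order #1] limit_sell(price=101, qty=6): fills=none; bids=[-] asks=[#1:6@101]
After op 2 [order #2] limit_buy(price=100, qty=10): fills=none; bids=[#2:10@100] asks=[#1:6@101]
After op 3 [order #3] limit_sell(price=103, qty=8): fills=none; bids=[#2:10@100] asks=[#1:6@101 #3:8@103]
After op 4 [order #4] market_buy(qty=6): fills=#4x#1:6@101; bids=[#2:10@100] asks=[#3:8@103]
After op 5 [order #5] limit_sell(price=99, qty=1): fills=#2x#5:1@100; bids=[#2:9@100] asks=[#3:8@103]
After op 6 [order #6] limit_sell(price=95, qty=9): fills=#2x#6:9@100; bids=[-] asks=[#3:8@103]
After op 7 [order #7] limit_buy(price=97, qty=1): fills=none; bids=[#7:1@97] asks=[#3:8@103]
After op 8 [order #8] limit_buy(price=105, qty=7): fills=#8x#3:7@103; bids=[#7:1@97] asks=[#3:1@103]
After op 9 [order #9] limit_sell(price=101, qty=3): fills=none; bids=[#7:1@97] asks=[#9:3@101 #3:1@103]
After op 10 cancel(order #5): fills=none; bids=[#7:1@97] asks=[#9:3@101 #3:1@103]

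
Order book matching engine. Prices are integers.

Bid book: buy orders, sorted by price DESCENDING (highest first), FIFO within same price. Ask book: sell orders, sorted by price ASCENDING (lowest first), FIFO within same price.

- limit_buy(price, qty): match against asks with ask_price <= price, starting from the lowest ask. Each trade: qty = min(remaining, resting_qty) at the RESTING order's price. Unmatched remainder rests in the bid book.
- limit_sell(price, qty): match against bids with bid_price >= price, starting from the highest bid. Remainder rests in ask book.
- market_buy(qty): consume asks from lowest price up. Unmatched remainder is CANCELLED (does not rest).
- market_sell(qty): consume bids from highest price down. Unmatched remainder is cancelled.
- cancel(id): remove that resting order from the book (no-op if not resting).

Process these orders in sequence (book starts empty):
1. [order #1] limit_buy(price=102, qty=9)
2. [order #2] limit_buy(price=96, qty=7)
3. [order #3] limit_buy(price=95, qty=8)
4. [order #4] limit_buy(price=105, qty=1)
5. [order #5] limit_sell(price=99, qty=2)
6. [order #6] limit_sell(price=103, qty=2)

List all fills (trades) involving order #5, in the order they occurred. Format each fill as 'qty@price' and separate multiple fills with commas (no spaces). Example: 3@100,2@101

Answer: 1@105,1@102

Derivation:
After op 1 [order #1] limit_buy(price=102, qty=9): fills=none; bids=[#1:9@102] asks=[-]
After op 2 [order #2] limit_buy(price=96, qty=7): fills=none; bids=[#1:9@102 #2:7@96] asks=[-]
After op 3 [order #3] limit_buy(price=95, qty=8): fills=none; bids=[#1:9@102 #2:7@96 #3:8@95] asks=[-]
After op 4 [order #4] limit_buy(price=105, qty=1): fills=none; bids=[#4:1@105 #1:9@102 #2:7@96 #3:8@95] asks=[-]
After op 5 [order #5] limit_sell(price=99, qty=2): fills=#4x#5:1@105 #1x#5:1@102; bids=[#1:8@102 #2:7@96 #3:8@95] asks=[-]
After op 6 [order #6] limit_sell(price=103, qty=2): fills=none; bids=[#1:8@102 #2:7@96 #3:8@95] asks=[#6:2@103]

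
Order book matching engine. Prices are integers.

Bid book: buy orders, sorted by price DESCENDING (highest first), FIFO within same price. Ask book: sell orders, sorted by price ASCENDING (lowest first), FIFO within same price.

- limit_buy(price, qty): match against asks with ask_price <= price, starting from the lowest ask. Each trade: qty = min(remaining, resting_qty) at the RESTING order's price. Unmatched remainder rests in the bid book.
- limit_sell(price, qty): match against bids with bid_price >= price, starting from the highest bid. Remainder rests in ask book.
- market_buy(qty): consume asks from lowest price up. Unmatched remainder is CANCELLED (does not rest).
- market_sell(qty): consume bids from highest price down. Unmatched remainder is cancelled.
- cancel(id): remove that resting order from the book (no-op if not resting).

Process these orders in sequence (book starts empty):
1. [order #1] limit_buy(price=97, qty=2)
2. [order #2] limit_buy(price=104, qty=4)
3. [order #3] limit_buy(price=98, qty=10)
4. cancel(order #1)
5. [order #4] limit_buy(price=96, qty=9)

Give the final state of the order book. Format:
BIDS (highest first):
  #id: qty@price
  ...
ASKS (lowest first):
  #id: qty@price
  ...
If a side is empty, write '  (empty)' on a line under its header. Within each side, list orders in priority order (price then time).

After op 1 [order #1] limit_buy(price=97, qty=2): fills=none; bids=[#1:2@97] asks=[-]
After op 2 [order #2] limit_buy(price=104, qty=4): fills=none; bids=[#2:4@104 #1:2@97] asks=[-]
After op 3 [order #3] limit_buy(price=98, qty=10): fills=none; bids=[#2:4@104 #3:10@98 #1:2@97] asks=[-]
After op 4 cancel(order #1): fills=none; bids=[#2:4@104 #3:10@98] asks=[-]
After op 5 [order #4] limit_buy(price=96, qty=9): fills=none; bids=[#2:4@104 #3:10@98 #4:9@96] asks=[-]

Answer: BIDS (highest first):
  #2: 4@104
  #3: 10@98
  #4: 9@96
ASKS (lowest first):
  (empty)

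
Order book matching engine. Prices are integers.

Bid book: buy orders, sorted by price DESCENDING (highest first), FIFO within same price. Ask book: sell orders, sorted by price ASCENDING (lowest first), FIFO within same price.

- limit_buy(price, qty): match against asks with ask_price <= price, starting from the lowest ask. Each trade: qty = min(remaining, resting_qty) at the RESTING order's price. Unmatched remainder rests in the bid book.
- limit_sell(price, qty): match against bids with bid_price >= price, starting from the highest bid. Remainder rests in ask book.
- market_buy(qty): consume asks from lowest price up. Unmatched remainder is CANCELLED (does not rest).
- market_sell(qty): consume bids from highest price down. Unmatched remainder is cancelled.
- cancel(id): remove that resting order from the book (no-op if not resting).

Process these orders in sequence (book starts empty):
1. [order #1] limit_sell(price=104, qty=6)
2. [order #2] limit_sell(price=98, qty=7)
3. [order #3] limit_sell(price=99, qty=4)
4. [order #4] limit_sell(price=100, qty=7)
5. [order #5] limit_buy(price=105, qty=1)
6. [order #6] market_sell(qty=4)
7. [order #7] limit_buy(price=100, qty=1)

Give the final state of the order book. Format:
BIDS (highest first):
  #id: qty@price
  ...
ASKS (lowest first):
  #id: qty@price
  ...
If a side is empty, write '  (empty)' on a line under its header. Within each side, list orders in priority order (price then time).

Answer: BIDS (highest first):
  (empty)
ASKS (lowest first):
  #2: 5@98
  #3: 4@99
  #4: 7@100
  #1: 6@104

Derivation:
After op 1 [order #1] limit_sell(price=104, qty=6): fills=none; bids=[-] asks=[#1:6@104]
After op 2 [order #2] limit_sell(price=98, qty=7): fills=none; bids=[-] asks=[#2:7@98 #1:6@104]
After op 3 [order #3] limit_sell(price=99, qty=4): fills=none; bids=[-] asks=[#2:7@98 #3:4@99 #1:6@104]
After op 4 [order #4] limit_sell(price=100, qty=7): fills=none; bids=[-] asks=[#2:7@98 #3:4@99 #4:7@100 #1:6@104]
After op 5 [order #5] limit_buy(price=105, qty=1): fills=#5x#2:1@98; bids=[-] asks=[#2:6@98 #3:4@99 #4:7@100 #1:6@104]
After op 6 [order #6] market_sell(qty=4): fills=none; bids=[-] asks=[#2:6@98 #3:4@99 #4:7@100 #1:6@104]
After op 7 [order #7] limit_buy(price=100, qty=1): fills=#7x#2:1@98; bids=[-] asks=[#2:5@98 #3:4@99 #4:7@100 #1:6@104]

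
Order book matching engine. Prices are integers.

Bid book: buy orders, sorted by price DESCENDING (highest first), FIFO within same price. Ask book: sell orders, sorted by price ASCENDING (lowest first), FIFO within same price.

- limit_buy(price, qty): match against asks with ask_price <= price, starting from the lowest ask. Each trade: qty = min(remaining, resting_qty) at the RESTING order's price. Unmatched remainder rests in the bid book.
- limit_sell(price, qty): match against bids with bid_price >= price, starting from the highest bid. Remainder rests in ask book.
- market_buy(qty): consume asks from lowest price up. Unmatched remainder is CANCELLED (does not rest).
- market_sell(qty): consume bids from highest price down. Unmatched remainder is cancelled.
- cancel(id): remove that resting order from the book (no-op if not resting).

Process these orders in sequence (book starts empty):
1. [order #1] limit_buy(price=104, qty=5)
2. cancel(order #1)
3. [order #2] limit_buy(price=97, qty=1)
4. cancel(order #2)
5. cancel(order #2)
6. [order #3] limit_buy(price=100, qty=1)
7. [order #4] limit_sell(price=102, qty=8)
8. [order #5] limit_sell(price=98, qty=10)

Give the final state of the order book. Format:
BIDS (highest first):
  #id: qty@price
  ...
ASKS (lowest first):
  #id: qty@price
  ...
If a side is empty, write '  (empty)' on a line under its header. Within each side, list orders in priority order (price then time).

After op 1 [order #1] limit_buy(price=104, qty=5): fills=none; bids=[#1:5@104] asks=[-]
After op 2 cancel(order #1): fills=none; bids=[-] asks=[-]
After op 3 [order #2] limit_buy(price=97, qty=1): fills=none; bids=[#2:1@97] asks=[-]
After op 4 cancel(order #2): fills=none; bids=[-] asks=[-]
After op 5 cancel(order #2): fills=none; bids=[-] asks=[-]
After op 6 [order #3] limit_buy(price=100, qty=1): fills=none; bids=[#3:1@100] asks=[-]
After op 7 [order #4] limit_sell(price=102, qty=8): fills=none; bids=[#3:1@100] asks=[#4:8@102]
After op 8 [order #5] limit_sell(price=98, qty=10): fills=#3x#5:1@100; bids=[-] asks=[#5:9@98 #4:8@102]

Answer: BIDS (highest first):
  (empty)
ASKS (lowest first):
  #5: 9@98
  #4: 8@102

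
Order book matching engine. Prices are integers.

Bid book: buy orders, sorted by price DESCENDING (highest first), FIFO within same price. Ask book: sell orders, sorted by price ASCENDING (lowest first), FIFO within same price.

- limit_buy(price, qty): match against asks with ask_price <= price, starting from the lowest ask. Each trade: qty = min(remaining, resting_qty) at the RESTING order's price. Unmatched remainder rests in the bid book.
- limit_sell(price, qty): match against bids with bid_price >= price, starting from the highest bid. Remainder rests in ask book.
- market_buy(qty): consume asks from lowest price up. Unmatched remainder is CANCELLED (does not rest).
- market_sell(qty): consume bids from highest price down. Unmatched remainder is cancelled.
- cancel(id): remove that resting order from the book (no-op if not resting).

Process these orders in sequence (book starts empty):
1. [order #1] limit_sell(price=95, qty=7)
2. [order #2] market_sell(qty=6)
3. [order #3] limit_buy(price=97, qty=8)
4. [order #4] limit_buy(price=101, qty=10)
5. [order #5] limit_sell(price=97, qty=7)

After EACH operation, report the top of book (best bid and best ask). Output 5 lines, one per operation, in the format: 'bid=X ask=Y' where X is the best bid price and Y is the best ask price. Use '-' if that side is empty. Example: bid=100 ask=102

Answer: bid=- ask=95
bid=- ask=95
bid=97 ask=-
bid=101 ask=-
bid=101 ask=-

Derivation:
After op 1 [order #1] limit_sell(price=95, qty=7): fills=none; bids=[-] asks=[#1:7@95]
After op 2 [order #2] market_sell(qty=6): fills=none; bids=[-] asks=[#1:7@95]
After op 3 [order #3] limit_buy(price=97, qty=8): fills=#3x#1:7@95; bids=[#3:1@97] asks=[-]
After op 4 [order #4] limit_buy(price=101, qty=10): fills=none; bids=[#4:10@101 #3:1@97] asks=[-]
After op 5 [order #5] limit_sell(price=97, qty=7): fills=#4x#5:7@101; bids=[#4:3@101 #3:1@97] asks=[-]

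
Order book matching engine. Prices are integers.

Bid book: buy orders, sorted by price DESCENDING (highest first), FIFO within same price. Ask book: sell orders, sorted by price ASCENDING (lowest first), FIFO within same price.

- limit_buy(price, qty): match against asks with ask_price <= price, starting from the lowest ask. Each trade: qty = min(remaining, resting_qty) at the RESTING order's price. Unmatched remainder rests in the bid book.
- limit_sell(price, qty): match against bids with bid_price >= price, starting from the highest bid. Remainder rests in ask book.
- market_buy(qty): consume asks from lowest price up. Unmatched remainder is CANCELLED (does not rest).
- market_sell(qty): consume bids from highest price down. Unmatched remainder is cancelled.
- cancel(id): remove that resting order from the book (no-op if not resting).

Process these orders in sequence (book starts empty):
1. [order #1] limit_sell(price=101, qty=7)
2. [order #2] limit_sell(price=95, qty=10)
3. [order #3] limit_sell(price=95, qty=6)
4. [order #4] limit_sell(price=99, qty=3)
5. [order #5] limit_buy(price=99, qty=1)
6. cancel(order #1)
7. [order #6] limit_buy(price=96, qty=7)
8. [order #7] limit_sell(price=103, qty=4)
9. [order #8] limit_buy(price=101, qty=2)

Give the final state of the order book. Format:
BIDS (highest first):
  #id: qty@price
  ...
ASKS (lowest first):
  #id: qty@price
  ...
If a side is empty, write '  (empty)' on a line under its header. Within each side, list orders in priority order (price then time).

After op 1 [order #1] limit_sell(price=101, qty=7): fills=none; bids=[-] asks=[#1:7@101]
After op 2 [order #2] limit_sell(price=95, qty=10): fills=none; bids=[-] asks=[#2:10@95 #1:7@101]
After op 3 [order #3] limit_sell(price=95, qty=6): fills=none; bids=[-] asks=[#2:10@95 #3:6@95 #1:7@101]
After op 4 [order #4] limit_sell(price=99, qty=3): fills=none; bids=[-] asks=[#2:10@95 #3:6@95 #4:3@99 #1:7@101]
After op 5 [order #5] limit_buy(price=99, qty=1): fills=#5x#2:1@95; bids=[-] asks=[#2:9@95 #3:6@95 #4:3@99 #1:7@101]
After op 6 cancel(order #1): fills=none; bids=[-] asks=[#2:9@95 #3:6@95 #4:3@99]
After op 7 [order #6] limit_buy(price=96, qty=7): fills=#6x#2:7@95; bids=[-] asks=[#2:2@95 #3:6@95 #4:3@99]
After op 8 [order #7] limit_sell(price=103, qty=4): fills=none; bids=[-] asks=[#2:2@95 #3:6@95 #4:3@99 #7:4@103]
After op 9 [order #8] limit_buy(price=101, qty=2): fills=#8x#2:2@95; bids=[-] asks=[#3:6@95 #4:3@99 #7:4@103]

Answer: BIDS (highest first):
  (empty)
ASKS (lowest first):
  #3: 6@95
  #4: 3@99
  #7: 4@103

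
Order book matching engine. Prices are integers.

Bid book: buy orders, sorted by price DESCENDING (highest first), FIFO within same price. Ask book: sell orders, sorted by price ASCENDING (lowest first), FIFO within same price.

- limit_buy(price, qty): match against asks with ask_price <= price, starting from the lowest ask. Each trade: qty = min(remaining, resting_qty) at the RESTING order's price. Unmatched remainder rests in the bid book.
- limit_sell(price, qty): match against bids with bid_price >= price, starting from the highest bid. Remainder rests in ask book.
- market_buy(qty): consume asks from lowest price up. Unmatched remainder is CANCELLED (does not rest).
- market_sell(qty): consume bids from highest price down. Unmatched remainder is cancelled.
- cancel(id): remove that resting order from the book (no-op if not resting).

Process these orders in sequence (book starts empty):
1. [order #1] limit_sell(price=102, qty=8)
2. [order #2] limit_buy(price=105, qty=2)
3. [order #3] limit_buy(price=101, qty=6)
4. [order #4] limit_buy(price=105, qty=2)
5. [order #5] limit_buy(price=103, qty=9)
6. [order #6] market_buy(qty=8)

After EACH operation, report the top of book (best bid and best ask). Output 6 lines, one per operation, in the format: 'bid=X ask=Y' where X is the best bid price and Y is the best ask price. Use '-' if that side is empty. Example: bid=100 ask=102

Answer: bid=- ask=102
bid=- ask=102
bid=101 ask=102
bid=101 ask=102
bid=103 ask=-
bid=103 ask=-

Derivation:
After op 1 [order #1] limit_sell(price=102, qty=8): fills=none; bids=[-] asks=[#1:8@102]
After op 2 [order #2] limit_buy(price=105, qty=2): fills=#2x#1:2@102; bids=[-] asks=[#1:6@102]
After op 3 [order #3] limit_buy(price=101, qty=6): fills=none; bids=[#3:6@101] asks=[#1:6@102]
After op 4 [order #4] limit_buy(price=105, qty=2): fills=#4x#1:2@102; bids=[#3:6@101] asks=[#1:4@102]
After op 5 [order #5] limit_buy(price=103, qty=9): fills=#5x#1:4@102; bids=[#5:5@103 #3:6@101] asks=[-]
After op 6 [order #6] market_buy(qty=8): fills=none; bids=[#5:5@103 #3:6@101] asks=[-]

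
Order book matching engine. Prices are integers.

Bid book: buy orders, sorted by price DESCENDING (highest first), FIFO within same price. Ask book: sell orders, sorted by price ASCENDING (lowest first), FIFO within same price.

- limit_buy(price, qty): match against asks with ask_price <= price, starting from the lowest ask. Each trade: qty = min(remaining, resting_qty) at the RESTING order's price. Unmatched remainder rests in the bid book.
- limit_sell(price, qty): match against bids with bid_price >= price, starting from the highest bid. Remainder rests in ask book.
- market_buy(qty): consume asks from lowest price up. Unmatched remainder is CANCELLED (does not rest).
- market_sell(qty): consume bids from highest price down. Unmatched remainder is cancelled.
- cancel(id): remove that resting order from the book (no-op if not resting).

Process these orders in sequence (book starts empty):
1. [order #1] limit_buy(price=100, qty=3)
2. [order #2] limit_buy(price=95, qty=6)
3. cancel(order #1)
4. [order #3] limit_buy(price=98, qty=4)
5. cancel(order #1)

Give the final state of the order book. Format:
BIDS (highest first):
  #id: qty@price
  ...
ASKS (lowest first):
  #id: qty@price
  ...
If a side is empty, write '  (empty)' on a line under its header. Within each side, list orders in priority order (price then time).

After op 1 [order #1] limit_buy(price=100, qty=3): fills=none; bids=[#1:3@100] asks=[-]
After op 2 [order #2] limit_buy(price=95, qty=6): fills=none; bids=[#1:3@100 #2:6@95] asks=[-]
After op 3 cancel(order #1): fills=none; bids=[#2:6@95] asks=[-]
After op 4 [order #3] limit_buy(price=98, qty=4): fills=none; bids=[#3:4@98 #2:6@95] asks=[-]
After op 5 cancel(order #1): fills=none; bids=[#3:4@98 #2:6@95] asks=[-]

Answer: BIDS (highest first):
  #3: 4@98
  #2: 6@95
ASKS (lowest first):
  (empty)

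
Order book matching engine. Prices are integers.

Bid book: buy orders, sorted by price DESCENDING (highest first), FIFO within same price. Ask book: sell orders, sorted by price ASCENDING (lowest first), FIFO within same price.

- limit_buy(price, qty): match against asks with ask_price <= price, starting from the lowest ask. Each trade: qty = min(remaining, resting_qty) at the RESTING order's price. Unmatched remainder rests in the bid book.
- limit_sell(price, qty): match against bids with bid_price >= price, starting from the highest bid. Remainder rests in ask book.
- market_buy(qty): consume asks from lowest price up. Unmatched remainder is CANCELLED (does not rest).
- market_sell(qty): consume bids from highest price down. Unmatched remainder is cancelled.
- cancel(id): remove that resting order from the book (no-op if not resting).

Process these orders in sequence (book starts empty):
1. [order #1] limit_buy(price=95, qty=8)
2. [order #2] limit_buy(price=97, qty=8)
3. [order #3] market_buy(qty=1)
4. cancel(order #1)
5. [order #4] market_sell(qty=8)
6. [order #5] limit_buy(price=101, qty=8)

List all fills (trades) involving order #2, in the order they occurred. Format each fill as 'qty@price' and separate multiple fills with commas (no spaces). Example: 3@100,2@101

After op 1 [order #1] limit_buy(price=95, qty=8): fills=none; bids=[#1:8@95] asks=[-]
After op 2 [order #2] limit_buy(price=97, qty=8): fills=none; bids=[#2:8@97 #1:8@95] asks=[-]
After op 3 [order #3] market_buy(qty=1): fills=none; bids=[#2:8@97 #1:8@95] asks=[-]
After op 4 cancel(order #1): fills=none; bids=[#2:8@97] asks=[-]
After op 5 [order #4] market_sell(qty=8): fills=#2x#4:8@97; bids=[-] asks=[-]
After op 6 [order #5] limit_buy(price=101, qty=8): fills=none; bids=[#5:8@101] asks=[-]

Answer: 8@97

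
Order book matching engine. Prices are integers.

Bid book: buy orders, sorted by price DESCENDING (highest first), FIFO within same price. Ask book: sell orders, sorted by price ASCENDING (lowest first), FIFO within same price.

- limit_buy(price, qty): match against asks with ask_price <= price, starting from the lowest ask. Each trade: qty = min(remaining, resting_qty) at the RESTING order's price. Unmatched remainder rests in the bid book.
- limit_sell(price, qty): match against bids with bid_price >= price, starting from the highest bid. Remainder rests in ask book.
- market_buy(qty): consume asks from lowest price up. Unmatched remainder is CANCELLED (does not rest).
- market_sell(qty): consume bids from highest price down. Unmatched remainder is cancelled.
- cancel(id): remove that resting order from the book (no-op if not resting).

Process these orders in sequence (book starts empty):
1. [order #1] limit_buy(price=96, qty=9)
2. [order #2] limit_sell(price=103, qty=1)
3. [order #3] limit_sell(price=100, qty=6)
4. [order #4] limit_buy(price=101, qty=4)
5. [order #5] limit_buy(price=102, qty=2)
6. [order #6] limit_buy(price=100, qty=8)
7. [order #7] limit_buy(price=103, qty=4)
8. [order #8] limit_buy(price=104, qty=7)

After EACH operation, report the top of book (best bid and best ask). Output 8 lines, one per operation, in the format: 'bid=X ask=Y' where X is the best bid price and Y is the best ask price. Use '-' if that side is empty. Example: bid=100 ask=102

Answer: bid=96 ask=-
bid=96 ask=103
bid=96 ask=100
bid=96 ask=100
bid=96 ask=103
bid=100 ask=103
bid=103 ask=-
bid=104 ask=-

Derivation:
After op 1 [order #1] limit_buy(price=96, qty=9): fills=none; bids=[#1:9@96] asks=[-]
After op 2 [order #2] limit_sell(price=103, qty=1): fills=none; bids=[#1:9@96] asks=[#2:1@103]
After op 3 [order #3] limit_sell(price=100, qty=6): fills=none; bids=[#1:9@96] asks=[#3:6@100 #2:1@103]
After op 4 [order #4] limit_buy(price=101, qty=4): fills=#4x#3:4@100; bids=[#1:9@96] asks=[#3:2@100 #2:1@103]
After op 5 [order #5] limit_buy(price=102, qty=2): fills=#5x#3:2@100; bids=[#1:9@96] asks=[#2:1@103]
After op 6 [order #6] limit_buy(price=100, qty=8): fills=none; bids=[#6:8@100 #1:9@96] asks=[#2:1@103]
After op 7 [order #7] limit_buy(price=103, qty=4): fills=#7x#2:1@103; bids=[#7:3@103 #6:8@100 #1:9@96] asks=[-]
After op 8 [order #8] limit_buy(price=104, qty=7): fills=none; bids=[#8:7@104 #7:3@103 #6:8@100 #1:9@96] asks=[-]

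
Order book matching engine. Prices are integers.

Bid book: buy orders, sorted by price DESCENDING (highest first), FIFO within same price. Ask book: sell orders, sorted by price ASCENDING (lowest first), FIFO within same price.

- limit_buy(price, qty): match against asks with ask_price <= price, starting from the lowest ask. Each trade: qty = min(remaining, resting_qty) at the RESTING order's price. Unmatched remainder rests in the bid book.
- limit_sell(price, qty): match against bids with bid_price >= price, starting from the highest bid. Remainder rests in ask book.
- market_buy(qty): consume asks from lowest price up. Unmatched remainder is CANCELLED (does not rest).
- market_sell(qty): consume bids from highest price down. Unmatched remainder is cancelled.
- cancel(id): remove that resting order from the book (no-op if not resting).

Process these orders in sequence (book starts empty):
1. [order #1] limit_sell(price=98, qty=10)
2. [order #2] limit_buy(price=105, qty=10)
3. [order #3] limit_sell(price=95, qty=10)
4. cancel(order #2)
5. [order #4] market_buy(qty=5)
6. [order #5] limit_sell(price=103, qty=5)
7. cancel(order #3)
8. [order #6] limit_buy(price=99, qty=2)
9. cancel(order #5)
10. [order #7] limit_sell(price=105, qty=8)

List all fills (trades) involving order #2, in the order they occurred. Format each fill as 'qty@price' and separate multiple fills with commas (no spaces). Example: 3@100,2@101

Answer: 10@98

Derivation:
After op 1 [order #1] limit_sell(price=98, qty=10): fills=none; bids=[-] asks=[#1:10@98]
After op 2 [order #2] limit_buy(price=105, qty=10): fills=#2x#1:10@98; bids=[-] asks=[-]
After op 3 [order #3] limit_sell(price=95, qty=10): fills=none; bids=[-] asks=[#3:10@95]
After op 4 cancel(order #2): fills=none; bids=[-] asks=[#3:10@95]
After op 5 [order #4] market_buy(qty=5): fills=#4x#3:5@95; bids=[-] asks=[#3:5@95]
After op 6 [order #5] limit_sell(price=103, qty=5): fills=none; bids=[-] asks=[#3:5@95 #5:5@103]
After op 7 cancel(order #3): fills=none; bids=[-] asks=[#5:5@103]
After op 8 [order #6] limit_buy(price=99, qty=2): fills=none; bids=[#6:2@99] asks=[#5:5@103]
After op 9 cancel(order #5): fills=none; bids=[#6:2@99] asks=[-]
After op 10 [order #7] limit_sell(price=105, qty=8): fills=none; bids=[#6:2@99] asks=[#7:8@105]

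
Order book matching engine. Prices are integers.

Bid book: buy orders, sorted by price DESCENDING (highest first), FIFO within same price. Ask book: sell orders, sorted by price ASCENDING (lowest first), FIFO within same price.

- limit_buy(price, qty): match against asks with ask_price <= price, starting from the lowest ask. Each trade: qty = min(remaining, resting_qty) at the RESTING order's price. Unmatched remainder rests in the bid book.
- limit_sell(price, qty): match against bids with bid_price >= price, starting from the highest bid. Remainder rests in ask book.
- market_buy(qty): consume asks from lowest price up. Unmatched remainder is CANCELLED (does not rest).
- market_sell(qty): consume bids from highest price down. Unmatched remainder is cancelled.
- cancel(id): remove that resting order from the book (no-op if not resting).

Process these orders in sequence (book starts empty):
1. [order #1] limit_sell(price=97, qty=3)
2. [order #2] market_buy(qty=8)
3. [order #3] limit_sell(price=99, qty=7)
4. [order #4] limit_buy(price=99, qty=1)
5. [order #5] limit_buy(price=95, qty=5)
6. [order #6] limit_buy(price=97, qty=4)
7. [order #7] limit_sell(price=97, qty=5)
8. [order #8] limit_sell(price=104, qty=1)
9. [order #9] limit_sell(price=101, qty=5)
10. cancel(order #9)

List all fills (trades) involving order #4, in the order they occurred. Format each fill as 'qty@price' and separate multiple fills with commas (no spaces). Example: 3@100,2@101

Answer: 1@99

Derivation:
After op 1 [order #1] limit_sell(price=97, qty=3): fills=none; bids=[-] asks=[#1:3@97]
After op 2 [order #2] market_buy(qty=8): fills=#2x#1:3@97; bids=[-] asks=[-]
After op 3 [order #3] limit_sell(price=99, qty=7): fills=none; bids=[-] asks=[#3:7@99]
After op 4 [order #4] limit_buy(price=99, qty=1): fills=#4x#3:1@99; bids=[-] asks=[#3:6@99]
After op 5 [order #5] limit_buy(price=95, qty=5): fills=none; bids=[#5:5@95] asks=[#3:6@99]
After op 6 [order #6] limit_buy(price=97, qty=4): fills=none; bids=[#6:4@97 #5:5@95] asks=[#3:6@99]
After op 7 [order #7] limit_sell(price=97, qty=5): fills=#6x#7:4@97; bids=[#5:5@95] asks=[#7:1@97 #3:6@99]
After op 8 [order #8] limit_sell(price=104, qty=1): fills=none; bids=[#5:5@95] asks=[#7:1@97 #3:6@99 #8:1@104]
After op 9 [order #9] limit_sell(price=101, qty=5): fills=none; bids=[#5:5@95] asks=[#7:1@97 #3:6@99 #9:5@101 #8:1@104]
After op 10 cancel(order #9): fills=none; bids=[#5:5@95] asks=[#7:1@97 #3:6@99 #8:1@104]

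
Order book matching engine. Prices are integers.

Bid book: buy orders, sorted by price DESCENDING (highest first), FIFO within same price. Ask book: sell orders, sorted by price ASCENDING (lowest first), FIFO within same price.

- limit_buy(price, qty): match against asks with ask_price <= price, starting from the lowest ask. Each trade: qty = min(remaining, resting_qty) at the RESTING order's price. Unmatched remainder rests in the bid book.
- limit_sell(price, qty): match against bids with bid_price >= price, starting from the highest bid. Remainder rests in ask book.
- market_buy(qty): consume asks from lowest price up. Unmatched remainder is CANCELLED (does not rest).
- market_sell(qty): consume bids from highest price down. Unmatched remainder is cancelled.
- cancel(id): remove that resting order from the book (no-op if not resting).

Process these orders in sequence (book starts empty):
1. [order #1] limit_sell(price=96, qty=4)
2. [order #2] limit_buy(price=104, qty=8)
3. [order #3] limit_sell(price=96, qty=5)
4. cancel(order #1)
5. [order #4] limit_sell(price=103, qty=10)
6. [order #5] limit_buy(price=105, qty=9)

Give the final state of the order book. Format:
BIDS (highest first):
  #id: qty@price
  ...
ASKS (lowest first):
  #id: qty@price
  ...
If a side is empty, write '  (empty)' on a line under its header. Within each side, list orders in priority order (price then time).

Answer: BIDS (highest first):
  (empty)
ASKS (lowest first):
  #4: 2@103

Derivation:
After op 1 [order #1] limit_sell(price=96, qty=4): fills=none; bids=[-] asks=[#1:4@96]
After op 2 [order #2] limit_buy(price=104, qty=8): fills=#2x#1:4@96; bids=[#2:4@104] asks=[-]
After op 3 [order #3] limit_sell(price=96, qty=5): fills=#2x#3:4@104; bids=[-] asks=[#3:1@96]
After op 4 cancel(order #1): fills=none; bids=[-] asks=[#3:1@96]
After op 5 [order #4] limit_sell(price=103, qty=10): fills=none; bids=[-] asks=[#3:1@96 #4:10@103]
After op 6 [order #5] limit_buy(price=105, qty=9): fills=#5x#3:1@96 #5x#4:8@103; bids=[-] asks=[#4:2@103]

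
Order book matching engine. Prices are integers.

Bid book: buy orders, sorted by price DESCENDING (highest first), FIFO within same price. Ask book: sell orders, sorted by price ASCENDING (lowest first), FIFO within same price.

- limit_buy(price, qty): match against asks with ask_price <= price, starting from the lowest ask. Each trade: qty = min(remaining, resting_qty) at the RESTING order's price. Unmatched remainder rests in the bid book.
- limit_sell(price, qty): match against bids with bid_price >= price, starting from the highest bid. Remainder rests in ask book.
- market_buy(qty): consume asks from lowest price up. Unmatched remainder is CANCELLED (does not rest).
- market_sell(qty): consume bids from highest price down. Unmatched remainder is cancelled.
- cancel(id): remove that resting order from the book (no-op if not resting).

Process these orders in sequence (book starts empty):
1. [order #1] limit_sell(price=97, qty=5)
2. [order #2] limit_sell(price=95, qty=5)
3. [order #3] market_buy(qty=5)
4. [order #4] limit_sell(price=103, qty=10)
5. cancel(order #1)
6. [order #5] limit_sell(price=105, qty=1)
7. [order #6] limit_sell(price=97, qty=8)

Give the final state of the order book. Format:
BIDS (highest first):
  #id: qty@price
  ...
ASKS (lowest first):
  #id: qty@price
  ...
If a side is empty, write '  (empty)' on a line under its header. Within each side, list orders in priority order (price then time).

After op 1 [order #1] limit_sell(price=97, qty=5): fills=none; bids=[-] asks=[#1:5@97]
After op 2 [order #2] limit_sell(price=95, qty=5): fills=none; bids=[-] asks=[#2:5@95 #1:5@97]
After op 3 [order #3] market_buy(qty=5): fills=#3x#2:5@95; bids=[-] asks=[#1:5@97]
After op 4 [order #4] limit_sell(price=103, qty=10): fills=none; bids=[-] asks=[#1:5@97 #4:10@103]
After op 5 cancel(order #1): fills=none; bids=[-] asks=[#4:10@103]
After op 6 [order #5] limit_sell(price=105, qty=1): fills=none; bids=[-] asks=[#4:10@103 #5:1@105]
After op 7 [order #6] limit_sell(price=97, qty=8): fills=none; bids=[-] asks=[#6:8@97 #4:10@103 #5:1@105]

Answer: BIDS (highest first):
  (empty)
ASKS (lowest first):
  #6: 8@97
  #4: 10@103
  #5: 1@105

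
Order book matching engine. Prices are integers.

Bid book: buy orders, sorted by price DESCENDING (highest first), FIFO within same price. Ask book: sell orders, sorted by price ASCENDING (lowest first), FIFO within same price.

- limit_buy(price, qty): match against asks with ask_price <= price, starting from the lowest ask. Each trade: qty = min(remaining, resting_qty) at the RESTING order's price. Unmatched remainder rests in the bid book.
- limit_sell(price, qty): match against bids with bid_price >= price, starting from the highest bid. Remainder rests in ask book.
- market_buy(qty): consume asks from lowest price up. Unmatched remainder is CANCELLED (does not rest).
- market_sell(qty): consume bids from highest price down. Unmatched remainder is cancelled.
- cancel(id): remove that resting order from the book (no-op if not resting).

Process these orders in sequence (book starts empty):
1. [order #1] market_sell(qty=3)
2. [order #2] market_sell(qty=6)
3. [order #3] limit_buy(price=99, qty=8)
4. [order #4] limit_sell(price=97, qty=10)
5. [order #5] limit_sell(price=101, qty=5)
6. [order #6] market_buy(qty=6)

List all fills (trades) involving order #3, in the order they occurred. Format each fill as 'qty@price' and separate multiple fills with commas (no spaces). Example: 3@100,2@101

Answer: 8@99

Derivation:
After op 1 [order #1] market_sell(qty=3): fills=none; bids=[-] asks=[-]
After op 2 [order #2] market_sell(qty=6): fills=none; bids=[-] asks=[-]
After op 3 [order #3] limit_buy(price=99, qty=8): fills=none; bids=[#3:8@99] asks=[-]
After op 4 [order #4] limit_sell(price=97, qty=10): fills=#3x#4:8@99; bids=[-] asks=[#4:2@97]
After op 5 [order #5] limit_sell(price=101, qty=5): fills=none; bids=[-] asks=[#4:2@97 #5:5@101]
After op 6 [order #6] market_buy(qty=6): fills=#6x#4:2@97 #6x#5:4@101; bids=[-] asks=[#5:1@101]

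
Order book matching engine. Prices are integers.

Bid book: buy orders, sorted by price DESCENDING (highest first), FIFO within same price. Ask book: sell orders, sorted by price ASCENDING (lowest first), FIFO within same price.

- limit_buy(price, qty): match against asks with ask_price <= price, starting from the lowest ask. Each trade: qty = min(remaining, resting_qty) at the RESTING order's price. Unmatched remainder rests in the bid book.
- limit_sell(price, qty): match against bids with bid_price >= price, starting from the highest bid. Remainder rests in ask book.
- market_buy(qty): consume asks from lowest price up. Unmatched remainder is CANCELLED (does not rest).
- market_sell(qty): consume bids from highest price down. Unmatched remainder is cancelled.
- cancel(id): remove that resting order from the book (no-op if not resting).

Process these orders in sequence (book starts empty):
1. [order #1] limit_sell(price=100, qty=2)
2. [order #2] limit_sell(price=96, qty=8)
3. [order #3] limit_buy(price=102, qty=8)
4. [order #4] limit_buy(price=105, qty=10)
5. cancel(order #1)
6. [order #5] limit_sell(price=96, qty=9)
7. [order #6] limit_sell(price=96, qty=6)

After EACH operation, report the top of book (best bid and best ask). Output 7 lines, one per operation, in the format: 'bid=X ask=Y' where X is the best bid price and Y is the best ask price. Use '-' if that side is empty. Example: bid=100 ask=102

Answer: bid=- ask=100
bid=- ask=96
bid=- ask=100
bid=105 ask=-
bid=105 ask=-
bid=- ask=96
bid=- ask=96

Derivation:
After op 1 [order #1] limit_sell(price=100, qty=2): fills=none; bids=[-] asks=[#1:2@100]
After op 2 [order #2] limit_sell(price=96, qty=8): fills=none; bids=[-] asks=[#2:8@96 #1:2@100]
After op 3 [order #3] limit_buy(price=102, qty=8): fills=#3x#2:8@96; bids=[-] asks=[#1:2@100]
After op 4 [order #4] limit_buy(price=105, qty=10): fills=#4x#1:2@100; bids=[#4:8@105] asks=[-]
After op 5 cancel(order #1): fills=none; bids=[#4:8@105] asks=[-]
After op 6 [order #5] limit_sell(price=96, qty=9): fills=#4x#5:8@105; bids=[-] asks=[#5:1@96]
After op 7 [order #6] limit_sell(price=96, qty=6): fills=none; bids=[-] asks=[#5:1@96 #6:6@96]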